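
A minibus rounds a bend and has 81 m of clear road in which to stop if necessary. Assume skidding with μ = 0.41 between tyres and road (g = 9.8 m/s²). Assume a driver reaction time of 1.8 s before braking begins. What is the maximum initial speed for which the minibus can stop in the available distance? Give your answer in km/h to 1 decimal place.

a = μg = 0.41 × 9.8 = 4.018 m/s².
Stopping distance: v·t_r + v²/(2a) = 81 with t_r = 1.8 s and a = 4.018 m/s².
So v² + 14.465 v − 650.92 = 0.
Positive root: v = −a·t_r + √((a·t_r)² + 2a·d) = −7.232 + √(52.302 + 650.92) = 19.2863 m/s.
19.2863 m/s × 3.6 = 69.431 km/h.

Maximum speed ≈ 69.4 km/h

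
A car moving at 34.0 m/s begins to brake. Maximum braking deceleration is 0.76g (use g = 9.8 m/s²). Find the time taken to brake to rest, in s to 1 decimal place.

a = 0.76 × 9.8 = 7.448 m/s².
Braking time = v/a = 34.0000 / 7.448 = 4.565 s.

Braking time ≈ 4.6 s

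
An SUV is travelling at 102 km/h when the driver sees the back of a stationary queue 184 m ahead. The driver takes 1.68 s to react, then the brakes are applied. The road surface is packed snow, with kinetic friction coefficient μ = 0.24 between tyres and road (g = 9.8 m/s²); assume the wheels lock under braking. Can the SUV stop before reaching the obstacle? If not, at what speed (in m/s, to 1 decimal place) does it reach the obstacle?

102 km/h ÷ 3.6 = 28.3333 m/s.
a = μg = 0.24 × 9.8 = 2.352 m/s².
Reaction distance = 28.3333 × 1.68 = 47.600 m.
Braking distance needed to stop: v²/(2a) = 802.776 / 4.704 = 170.658 m, so total needed = 47.600 + 170.658 = 218.258 m > 184 m — it cannot stop.
Distance remaining when braking begins: 184 − 47.600 = 136.400 m.
v² = v₀² − 2a·d = 802.776 − 2 × 2.352 × 136.400 = 161.150 m²/s².
v = √161.150 = 12.694 m/s.

No — it strikes the obstacle at 12.7 m/s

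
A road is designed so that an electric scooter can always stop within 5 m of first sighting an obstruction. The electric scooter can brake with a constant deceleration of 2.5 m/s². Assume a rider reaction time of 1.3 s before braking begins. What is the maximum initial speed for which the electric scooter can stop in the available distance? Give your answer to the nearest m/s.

Stopping distance: v·t_r + v²/(2a) = 5 with t_r = 1.3 s and a = 2.500 m/s².
So v² + 6.500 v − 25.00 = 0.
Positive root: v = −a·t_r + √((a·t_r)² + 2a·d) = −3.250 + √(10.562 + 25.00) = 2.7134 m/s.

Maximum speed ≈ 3 m/s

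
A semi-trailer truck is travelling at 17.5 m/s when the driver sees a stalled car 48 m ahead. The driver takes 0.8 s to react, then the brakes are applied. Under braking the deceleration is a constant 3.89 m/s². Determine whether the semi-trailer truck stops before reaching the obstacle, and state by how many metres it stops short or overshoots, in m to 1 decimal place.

Reaction distance = 17.5000 × 0.8 = 14.000 m.
Braking distance = v²/(2a) = 306.250 / 7.780 = 39.364 m.
Total stopping distance = 14.000 + 39.364 = 53.364 m, vs 48 m available — it cannot stop in time and overshoots by 53.364 − 48 = 5.364 m.

No — it overshoots by 5.4 m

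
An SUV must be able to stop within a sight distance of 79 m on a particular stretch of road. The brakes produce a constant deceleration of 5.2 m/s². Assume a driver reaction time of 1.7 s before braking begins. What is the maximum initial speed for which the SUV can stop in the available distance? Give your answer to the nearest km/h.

Stopping distance: v·t_r + v²/(2a) = 79 with t_r = 1.7 s and a = 5.200 m/s².
So v² + 17.680 v − 821.60 = 0.
Positive root: v = −a·t_r + √((a·t_r)² + 2a·d) = −8.840 + √(78.146 + 821.60) = 21.1558 m/s.
21.1558 m/s × 3.6 = 76.161 km/h.

Maximum speed ≈ 76 km/h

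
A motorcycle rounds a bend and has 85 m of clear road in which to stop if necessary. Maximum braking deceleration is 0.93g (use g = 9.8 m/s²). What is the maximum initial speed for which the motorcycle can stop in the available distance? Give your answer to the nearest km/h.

a = 0.93 × 9.8 = 9.114 m/s².
v²/(2a) = d ⇒ v = √(2 × 9.114 × 85) = √1549.38 = 39.3622 m/s.
39.3622 m/s × 3.6 = 141.704 km/h.

Maximum speed ≈ 142 km/h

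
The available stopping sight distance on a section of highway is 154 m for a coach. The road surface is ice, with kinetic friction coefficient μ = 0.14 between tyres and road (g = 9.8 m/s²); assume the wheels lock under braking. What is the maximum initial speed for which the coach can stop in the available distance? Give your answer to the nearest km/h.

Maximum speed ≈ 74 km/h

a = μg = 0.14 × 9.8 = 1.372 m/s².
v²/(2a) = d ⇒ v = √(2 × 1.372 × 154) = √422.58 = 20.5568 m/s.
20.5568 m/s × 3.6 = 74.004 km/h.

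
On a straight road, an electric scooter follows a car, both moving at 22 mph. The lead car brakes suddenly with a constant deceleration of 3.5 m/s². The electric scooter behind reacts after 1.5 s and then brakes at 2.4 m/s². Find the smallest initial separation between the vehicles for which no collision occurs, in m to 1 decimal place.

Minimum gap ≈ 21.1 m

22 mph × 0.44704 = 9.8349 m/s.
Leader travels v²/(2a_L) = 96.725 / 7.000 = 13.818 m before stopping.
Follower covers v·t_r = 9.8349 × 1.5 = 14.752 m while reacting, then v²/(2a_F) = 96.725 / 4.800 = 20.151 m while braking, for a total of 14.752 + 20.151 = 34.903 m.
Since a_F ≤ a_L and the follower starts braking later, the follower is never slower than the leader, so the closest approach is when both have stopped.
Minimum gap = 34.903 − 13.818 = 21.085 m.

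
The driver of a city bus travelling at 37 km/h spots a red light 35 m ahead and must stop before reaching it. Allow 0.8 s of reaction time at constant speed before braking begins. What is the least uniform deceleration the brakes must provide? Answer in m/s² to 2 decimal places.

37 km/h ÷ 3.6 = 10.2778 m/s.
Distance covered during reaction = 10.2778 × 0.8 = 8.222 m.
Distance available for braking: 35 − 8.222 = 26.778 m.
v² = 2a·d ⇒ a = v²/(2d) = 10.2778² / (2 × 26.778) = 105.633 / 53.556 = 1.9724 m/s².

Required deceleration ≈ 1.97 m/s²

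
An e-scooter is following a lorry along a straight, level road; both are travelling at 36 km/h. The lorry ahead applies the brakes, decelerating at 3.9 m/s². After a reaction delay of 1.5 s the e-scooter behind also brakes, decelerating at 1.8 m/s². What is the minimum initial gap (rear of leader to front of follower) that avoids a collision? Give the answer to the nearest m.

36 km/h ÷ 3.6 = 10.0000 m/s.
Leader travels v²/(2a_L) = 100.000 / 7.800 = 12.821 m before stopping.
Follower covers v·t_r = 10.0000 × 1.5 = 15.000 m while reacting, then v²/(2a_F) = 100.000 / 3.600 = 27.778 m while braking, for a total of 15.000 + 27.778 = 42.778 m.
Since a_F ≤ a_L and the follower starts braking later, the follower is never slower than the leader, so the closest approach is when both have stopped.
Minimum gap = 42.778 − 12.821 = 29.957 m.

Minimum gap ≈ 30 m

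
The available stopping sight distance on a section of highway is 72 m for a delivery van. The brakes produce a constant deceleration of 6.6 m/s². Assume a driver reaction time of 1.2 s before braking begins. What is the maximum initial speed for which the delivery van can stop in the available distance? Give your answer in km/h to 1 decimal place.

Maximum speed ≈ 86.1 km/h

Stopping distance: v·t_r + v²/(2a) = 72 with t_r = 1.2 s and a = 6.600 m/s².
So v² + 15.840 v − 950.40 = 0.
Positive root: v = −a·t_r + √((a·t_r)² + 2a·d) = −7.920 + √(62.726 + 950.40) = 23.9096 m/s.
23.9096 m/s × 3.6 = 86.075 km/h.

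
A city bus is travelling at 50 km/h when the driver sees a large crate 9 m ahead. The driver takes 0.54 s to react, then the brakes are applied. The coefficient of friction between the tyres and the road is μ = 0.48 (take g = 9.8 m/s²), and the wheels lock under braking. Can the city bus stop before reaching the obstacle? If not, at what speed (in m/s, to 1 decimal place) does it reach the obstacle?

No — it strikes the obstacle at 13.4 m/s

50 km/h ÷ 3.6 = 13.8889 m/s.
a = μg = 0.48 × 9.8 = 4.704 m/s².
Reaction distance = 13.8889 × 0.54 = 7.500 m.
Braking distance needed to stop: v²/(2a) = 192.902 / 9.408 = 20.504 m, so total needed = 7.500 + 20.504 = 28.004 m > 9 m — it cannot stop.
Distance remaining when braking begins: 9 − 7.500 = 1.500 m.
v² = v₀² − 2a·d = 192.902 − 2 × 4.704 × 1.500 = 178.790 m²/s².
v = √178.790 = 13.371 m/s.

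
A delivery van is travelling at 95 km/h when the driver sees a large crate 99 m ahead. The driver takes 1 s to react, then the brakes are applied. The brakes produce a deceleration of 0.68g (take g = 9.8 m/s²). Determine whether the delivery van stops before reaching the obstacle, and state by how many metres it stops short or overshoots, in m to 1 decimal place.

Yes — it stops 20.4 m short of the obstacle

95 km/h ÷ 3.6 = 26.3889 m/s.
a = 0.68 × 9.8 = 6.664 m/s².
Reaction distance = 26.3889 × 1 = 26.389 m.
Braking distance = v²/(2a) = 696.374 / 13.328 = 52.249 m.
Total stopping distance = 26.389 + 52.249 = 78.638 m, vs 99 m available — it stops with 99 − 78.638 = 20.362 m to spare.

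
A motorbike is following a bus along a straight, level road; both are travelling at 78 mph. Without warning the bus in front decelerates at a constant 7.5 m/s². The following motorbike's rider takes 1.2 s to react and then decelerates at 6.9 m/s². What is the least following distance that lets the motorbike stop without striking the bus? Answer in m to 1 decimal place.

Minimum gap ≈ 48.9 m

78 mph × 0.44704 = 34.8691 m/s.
Leader travels v²/(2a_L) = 1215.854 / 15.000 = 81.057 m before stopping.
Follower covers v·t_r = 34.8691 × 1.2 = 41.843 m while reacting, then v²/(2a_F) = 1215.854 / 13.800 = 88.105 m while braking, for a total of 41.843 + 88.105 = 129.948 m.
Since a_F ≤ a_L and the follower starts braking later, the follower is never slower than the leader, so the closest approach is when both have stopped.
Minimum gap = 129.948 − 81.057 = 48.891 m.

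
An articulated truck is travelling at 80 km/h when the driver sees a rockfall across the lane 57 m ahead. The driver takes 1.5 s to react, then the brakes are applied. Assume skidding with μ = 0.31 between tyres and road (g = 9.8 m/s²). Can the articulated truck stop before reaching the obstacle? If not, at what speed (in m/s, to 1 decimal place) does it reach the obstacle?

80 km/h ÷ 3.6 = 22.2222 m/s.
a = μg = 0.31 × 9.8 = 3.038 m/s².
Reaction distance = 22.2222 × 1.5 = 33.333 m.
Braking distance needed to stop: v²/(2a) = 493.826 / 6.076 = 81.275 m, so total needed = 33.333 + 81.275 = 114.608 m > 57 m — it cannot stop.
Distance remaining when braking begins: 57 − 33.333 = 23.667 m.
v² = v₀² − 2a·d = 493.826 − 2 × 3.038 × 23.667 = 350.025 m²/s².
v = √350.025 = 18.709 m/s.

No — it strikes the obstacle at 18.7 m/s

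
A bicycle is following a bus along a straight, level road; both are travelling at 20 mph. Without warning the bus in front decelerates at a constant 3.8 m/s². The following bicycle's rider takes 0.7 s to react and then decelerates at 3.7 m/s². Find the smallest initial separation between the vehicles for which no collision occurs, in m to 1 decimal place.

Minimum gap ≈ 6.5 m

20 mph × 0.44704 = 8.9408 m/s.
Leader travels v²/(2a_L) = 79.938 / 7.600 = 10.518 m before stopping.
Follower covers v·t_r = 8.9408 × 0.7 = 6.259 m while reacting, then v²/(2a_F) = 79.938 / 7.400 = 10.802 m while braking, for a total of 6.259 + 10.802 = 17.061 m.
Since a_F ≤ a_L and the follower starts braking later, the follower is never slower than the leader, so the closest approach is when both have stopped.
Minimum gap = 17.061 − 10.518 = 6.543 m.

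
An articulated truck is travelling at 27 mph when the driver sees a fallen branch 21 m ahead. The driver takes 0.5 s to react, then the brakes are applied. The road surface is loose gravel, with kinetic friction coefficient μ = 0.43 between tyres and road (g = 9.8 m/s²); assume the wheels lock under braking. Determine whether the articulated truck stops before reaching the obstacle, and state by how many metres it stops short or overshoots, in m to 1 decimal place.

27 mph × 0.44704 = 12.0701 m/s.
a = μg = 0.43 × 9.8 = 4.214 m/s².
Reaction distance = 12.0701 × 0.5 = 6.035 m.
Braking distance = v²/(2a) = 145.687 / 8.428 = 17.286 m.
Total stopping distance = 6.035 + 17.286 = 23.321 m, vs 21 m available — it cannot stop in time and overshoots by 23.321 − 21 = 2.321 m.

No — it overshoots by 2.3 m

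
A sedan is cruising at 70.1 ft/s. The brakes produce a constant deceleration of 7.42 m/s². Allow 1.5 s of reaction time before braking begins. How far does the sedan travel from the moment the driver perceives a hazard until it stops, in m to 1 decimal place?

70.1 ft/s × 0.3048 = 21.3665 m/s.
Reaction distance = v·t_r = 21.3665 × 1.5 = 32.050 m.
Braking distance = v²/(2a) = 21.3665² / (2 × 7.420) = 456.527 / 14.840 = 30.763 m.
Total = 32.050 + 30.763 = 62.813 m.

Total stopping distance ≈ 62.8 m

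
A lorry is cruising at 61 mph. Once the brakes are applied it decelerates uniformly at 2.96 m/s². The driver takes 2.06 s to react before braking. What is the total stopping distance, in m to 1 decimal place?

Total stopping distance ≈ 181.8 m

61 mph × 0.44704 = 27.2694 m/s.
Reaction distance = v·t_r = 27.2694 × 2.06 = 56.175 m.
Braking distance = v²/(2a) = 27.2694² / (2 × 2.960) = 743.620 / 5.920 = 125.611 m.
Total = 56.175 + 125.611 = 181.786 m.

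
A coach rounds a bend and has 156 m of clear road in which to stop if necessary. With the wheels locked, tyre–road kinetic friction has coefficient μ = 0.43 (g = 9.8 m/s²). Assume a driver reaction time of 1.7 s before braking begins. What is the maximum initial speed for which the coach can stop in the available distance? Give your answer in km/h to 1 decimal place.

Maximum speed ≈ 107.3 km/h

a = μg = 0.43 × 9.8 = 4.214 m/s².
Stopping distance: v·t_r + v²/(2a) = 156 with t_r = 1.7 s and a = 4.214 m/s².
So v² + 14.328 v − 1314.77 = 0.
Positive root: v = −a·t_r + √((a·t_r)² + 2a·d) = −7.164 + √(51.323 + 1314.77) = 29.7967 m/s.
29.7967 m/s × 3.6 = 107.268 km/h.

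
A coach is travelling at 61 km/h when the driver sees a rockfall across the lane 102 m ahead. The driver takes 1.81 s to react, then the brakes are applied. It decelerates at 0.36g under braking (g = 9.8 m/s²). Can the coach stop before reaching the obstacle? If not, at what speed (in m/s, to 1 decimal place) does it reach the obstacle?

Yes — it stops about 30.6 m short of the obstacle, so it never reaches it

61 km/h ÷ 3.6 = 16.9444 m/s.
a = 0.36 × 9.8 = 3.528 m/s².
Reaction distance = 16.9444 × 1.81 = 30.669 m.
Braking distance = v²/(2a) = 287.113 / 7.056 = 40.691 m.
Total stopping distance = 30.669 + 40.691 = 71.360 m, vs 102 m available — it stops with 102 − 71.360 = 30.640 m to spare.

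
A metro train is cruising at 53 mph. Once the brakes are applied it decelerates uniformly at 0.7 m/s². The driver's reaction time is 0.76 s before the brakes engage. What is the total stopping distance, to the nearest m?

Total stopping distance ≈ 419 m

53 mph × 0.44704 = 23.6931 m/s.
Reaction distance = v·t_r = 23.6931 × 0.76 = 18.007 m.
Braking distance = v²/(2a) = 23.6931² / (2 × 0.700) = 561.363 / 1.400 = 400.974 m.
Total = 18.007 + 400.974 = 418.981 m.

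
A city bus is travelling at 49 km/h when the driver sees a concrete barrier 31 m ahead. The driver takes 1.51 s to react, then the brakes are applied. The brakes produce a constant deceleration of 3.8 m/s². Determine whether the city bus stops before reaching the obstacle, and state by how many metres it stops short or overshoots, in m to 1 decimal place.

No — it overshoots by 13.9 m

49 km/h ÷ 3.6 = 13.6111 m/s.
Reaction distance = 13.6111 × 1.51 = 20.553 m.
Braking distance = v²/(2a) = 185.262 / 7.600 = 24.377 m.
Total stopping distance = 20.553 + 24.377 = 44.930 m, vs 31 m available — it cannot stop in time and overshoots by 44.930 − 31 = 13.930 m.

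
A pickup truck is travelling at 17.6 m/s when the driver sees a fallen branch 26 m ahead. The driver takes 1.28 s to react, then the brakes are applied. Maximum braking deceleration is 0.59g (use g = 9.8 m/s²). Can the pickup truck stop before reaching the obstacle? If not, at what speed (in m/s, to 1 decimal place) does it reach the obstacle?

a = 0.59 × 9.8 = 5.782 m/s².
Reaction distance = 17.6000 × 1.28 = 22.528 m.
Braking distance needed to stop: v²/(2a) = 309.760 / 11.564 = 26.787 m, so total needed = 22.528 + 26.787 = 49.315 m > 26 m — it cannot stop.
Distance remaining when braking begins: 26 − 22.528 = 3.472 m.
v² = v₀² − 2a·d = 309.760 − 2 × 5.782 × 3.472 = 269.610 m²/s².
v = √269.610 = 16.420 m/s.

No — it strikes the obstacle at 16.4 m/s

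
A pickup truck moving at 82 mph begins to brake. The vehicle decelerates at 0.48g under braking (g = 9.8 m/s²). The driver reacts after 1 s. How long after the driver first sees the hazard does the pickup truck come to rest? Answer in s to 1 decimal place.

Total time ≈ 8.8 s

82 mph × 0.44704 = 36.6573 m/s.
a = 0.48 × 9.8 = 4.704 m/s².
Braking time = v/a = 36.6573 / 4.704 = 7.793 s.
Total = 1 + 7.793 = 8.793 s.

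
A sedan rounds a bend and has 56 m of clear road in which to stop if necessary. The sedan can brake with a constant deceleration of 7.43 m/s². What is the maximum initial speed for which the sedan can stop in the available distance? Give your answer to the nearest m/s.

v²/(2a) = d ⇒ v = √(2 × 7.430 × 56) = √832.16 = 28.8472 m/s.

Maximum speed ≈ 29 m/s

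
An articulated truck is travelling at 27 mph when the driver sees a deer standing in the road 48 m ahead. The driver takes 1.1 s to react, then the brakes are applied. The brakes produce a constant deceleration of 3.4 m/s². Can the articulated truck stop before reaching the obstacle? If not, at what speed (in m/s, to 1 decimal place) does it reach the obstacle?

27 mph × 0.44704 = 12.0701 m/s.
Reaction distance = 12.0701 × 1.1 = 13.277 m.
Braking distance = v²/(2a) = 145.687 / 6.800 = 21.425 m.
Total stopping distance = 13.277 + 21.425 = 34.702 m, vs 48 m available — it stops with 48 − 34.702 = 13.298 m to spare.

Yes — it stops about 13.3 m short of the obstacle, so it never reaches it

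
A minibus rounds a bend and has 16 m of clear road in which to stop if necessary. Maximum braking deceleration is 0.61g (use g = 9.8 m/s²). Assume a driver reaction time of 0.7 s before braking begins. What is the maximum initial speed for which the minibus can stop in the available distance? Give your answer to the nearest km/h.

a = 0.61 × 9.8 = 5.978 m/s².
Stopping distance: v·t_r + v²/(2a) = 16 with t_r = 0.7 s and a = 5.978 m/s².
So v² + 8.369 v − 191.30 = 0.
Positive root: v = −a·t_r + √((a·t_r)² + 2a·d) = −4.185 + √(17.514 + 191.30) = 10.2654 m/s.
10.2654 m/s × 3.6 = 36.955 km/h.

Maximum speed ≈ 37 km/h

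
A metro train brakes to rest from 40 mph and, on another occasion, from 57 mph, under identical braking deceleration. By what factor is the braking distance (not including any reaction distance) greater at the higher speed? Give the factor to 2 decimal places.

Braking distance d = v²/(2a), so with a fixed, d ∝ v².
Factor = (57/40)² = 1.4250² = 2.0306.

Factor ≈ 2.03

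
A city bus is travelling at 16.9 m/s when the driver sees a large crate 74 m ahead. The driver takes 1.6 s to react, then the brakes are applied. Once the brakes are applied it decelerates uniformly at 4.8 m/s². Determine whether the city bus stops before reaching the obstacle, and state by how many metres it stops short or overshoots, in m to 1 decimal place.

Yes — it stops 17.2 m short of the obstacle

Reaction distance = 16.9000 × 1.6 = 27.040 m.
Braking distance = v²/(2a) = 285.610 / 9.600 = 29.751 m.
Total stopping distance = 27.040 + 29.751 = 56.791 m, vs 74 m available — it stops with 74 − 56.791 = 17.209 m to spare.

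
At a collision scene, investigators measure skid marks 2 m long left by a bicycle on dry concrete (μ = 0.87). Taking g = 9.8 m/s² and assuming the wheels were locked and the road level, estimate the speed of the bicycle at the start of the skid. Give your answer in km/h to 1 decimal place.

Deceleration a = μg = 0.87 × 9.8 = 8.526 m/s².
v = √(2a·d) = √(2 × 8.526 × 2) = √34.104 = 5.8399 m/s.
= 5.8399 × 3.6 = 21.024 km/h.

Initial speed ≈ 21.0 km/h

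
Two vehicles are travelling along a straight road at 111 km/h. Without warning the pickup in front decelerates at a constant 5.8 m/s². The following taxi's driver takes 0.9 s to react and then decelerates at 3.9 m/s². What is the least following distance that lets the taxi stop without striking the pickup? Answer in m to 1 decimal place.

111 km/h ÷ 3.6 = 30.8333 m/s.
Leader travels v²/(2a_L) = 950.692 / 11.600 = 81.956 m before stopping.
Follower covers v·t_r = 30.8333 × 0.9 = 27.750 m while reacting, then v²/(2a_F) = 950.692 / 7.800 = 121.884 m while braking, for a total of 27.750 + 121.884 = 149.634 m.
Since a_F ≤ a_L and the follower starts braking later, the follower is never slower than the leader, so the closest approach is when both have stopped.
Minimum gap = 149.634 − 81.956 = 67.678 m.

Minimum gap ≈ 67.7 m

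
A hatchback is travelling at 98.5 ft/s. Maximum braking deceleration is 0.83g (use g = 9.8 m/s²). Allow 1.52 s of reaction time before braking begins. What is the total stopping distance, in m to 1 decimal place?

Total stopping distance ≈ 101.0 m

98.5 ft/s × 0.3048 = 30.0228 m/s.
a = 0.83 × 9.8 = 8.134 m/s².
Reaction distance = v·t_r = 30.0228 × 1.52 = 45.635 m.
Braking distance = v²/(2a) = 30.0228² / (2 × 8.134) = 901.369 / 16.268 = 55.407 m.
Total = 45.635 + 55.407 = 101.042 m.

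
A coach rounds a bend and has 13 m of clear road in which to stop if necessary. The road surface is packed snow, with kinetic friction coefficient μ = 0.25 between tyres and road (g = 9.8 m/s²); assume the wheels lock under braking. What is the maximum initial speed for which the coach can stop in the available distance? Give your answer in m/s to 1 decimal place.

a = μg = 0.25 × 9.8 = 2.450 m/s².
v²/(2a) = d ⇒ v = √(2 × 2.450 × 13) = √63.70 = 7.9812 m/s.

Maximum speed ≈ 8.0 m/s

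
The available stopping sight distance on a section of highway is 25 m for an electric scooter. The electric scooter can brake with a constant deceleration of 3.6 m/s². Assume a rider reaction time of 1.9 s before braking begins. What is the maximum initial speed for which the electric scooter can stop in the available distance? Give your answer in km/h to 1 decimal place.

Stopping distance: v·t_r + v²/(2a) = 25 with t_r = 1.9 s and a = 3.600 m/s².
So v² + 13.680 v − 180.00 = 0.
Positive root: v = −a·t_r + √((a·t_r)² + 2a·d) = −6.840 + √(46.786 + 180.00) = 8.2194 m/s.
8.2194 m/s × 3.6 = 29.590 km/h.

Maximum speed ≈ 29.6 km/h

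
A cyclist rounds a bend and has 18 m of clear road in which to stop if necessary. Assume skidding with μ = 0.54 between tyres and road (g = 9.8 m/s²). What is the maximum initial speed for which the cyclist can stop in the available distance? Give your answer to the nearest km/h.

a = μg = 0.54 × 9.8 = 5.292 m/s².
v²/(2a) = d ⇒ v = √(2 × 5.292 × 18) = √190.51 = 13.8025 m/s.
13.8025 m/s × 3.6 = 49.689 km/h.

Maximum speed ≈ 50 km/h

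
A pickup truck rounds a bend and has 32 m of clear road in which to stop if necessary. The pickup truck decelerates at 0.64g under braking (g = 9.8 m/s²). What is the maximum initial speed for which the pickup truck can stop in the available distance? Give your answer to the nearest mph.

a = 0.64 × 9.8 = 6.272 m/s².
v²/(2a) = d ⇒ v = √(2 × 6.272 × 32) = √401.41 = 20.0352 m/s.
20.0352 m/s ÷ 0.44704 = 44.817 mph.

Maximum speed ≈ 45 mph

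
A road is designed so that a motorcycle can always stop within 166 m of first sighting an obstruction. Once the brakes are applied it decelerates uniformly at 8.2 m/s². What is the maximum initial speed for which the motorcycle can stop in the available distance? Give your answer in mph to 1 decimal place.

v²/(2a) = d ⇒ v = √(2 × 8.200 × 166) = √2722.40 = 52.1766 m/s.
52.1766 m/s ÷ 0.44704 = 116.716 mph.

Maximum speed ≈ 116.7 mph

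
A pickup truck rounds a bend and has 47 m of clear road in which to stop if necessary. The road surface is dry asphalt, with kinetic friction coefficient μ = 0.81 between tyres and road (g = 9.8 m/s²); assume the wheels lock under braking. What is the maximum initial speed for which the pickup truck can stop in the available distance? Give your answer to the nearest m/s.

Maximum speed ≈ 27 m/s

a = μg = 0.81 × 9.8 = 7.938 m/s².
v²/(2a) = d ⇒ v = √(2 × 7.938 × 47) = √746.17 = 27.3161 m/s.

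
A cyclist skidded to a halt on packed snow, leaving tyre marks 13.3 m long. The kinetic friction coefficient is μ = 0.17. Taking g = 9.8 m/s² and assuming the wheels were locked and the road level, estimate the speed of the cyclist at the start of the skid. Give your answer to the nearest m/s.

Initial speed ≈ 7 m/s

Deceleration a = μg = 0.17 × 9.8 = 1.666 m/s².
v = √(2a·d) = √(2 × 1.666 × 13.3) = √44.316 = 6.6570 m/s.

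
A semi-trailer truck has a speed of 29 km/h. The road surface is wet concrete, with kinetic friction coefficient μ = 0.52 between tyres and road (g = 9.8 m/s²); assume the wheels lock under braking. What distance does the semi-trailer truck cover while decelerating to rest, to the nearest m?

29 km/h ÷ 3.6 = 8.0556 m/s.
a = μg = 0.52 × 9.8 = 5.096 m/s².
Braking distance = v²/(2a) = 8.0556² / (2 × 5.096) = 64.893 / 10.192 = 6.367 m.

Braking distance ≈ 6 m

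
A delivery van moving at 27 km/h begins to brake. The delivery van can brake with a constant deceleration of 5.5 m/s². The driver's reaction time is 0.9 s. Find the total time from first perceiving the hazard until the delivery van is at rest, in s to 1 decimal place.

Total time ≈ 2.3 s

27 km/h ÷ 3.6 = 7.5000 m/s.
Braking time = v/a = 7.5000 / 5.500 = 1.364 s.
Total = 0.9 + 1.364 = 2.264 s.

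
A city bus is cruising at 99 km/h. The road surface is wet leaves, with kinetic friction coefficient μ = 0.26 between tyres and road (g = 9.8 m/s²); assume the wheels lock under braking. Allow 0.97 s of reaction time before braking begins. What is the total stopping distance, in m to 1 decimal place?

Total stopping distance ≈ 175.1 m

99 km/h ÷ 3.6 = 27.5000 m/s.
a = μg = 0.26 × 9.8 = 2.548 m/s².
Reaction distance = v·t_r = 27.5000 × 0.97 = 26.675 m.
Braking distance = v²/(2a) = 27.5000² / (2 × 2.548) = 756.250 / 5.096 = 148.401 m.
Total = 26.675 + 148.401 = 175.076 m.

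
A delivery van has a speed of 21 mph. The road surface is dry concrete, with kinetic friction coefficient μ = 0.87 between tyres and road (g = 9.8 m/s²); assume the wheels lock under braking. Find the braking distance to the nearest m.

21 mph × 0.44704 = 9.3878 m/s.
a = μg = 0.87 × 9.8 = 8.526 m/s².
Braking distance = v²/(2a) = 9.3878² / (2 × 8.526) = 88.131 / 17.052 = 5.168 m.

Braking distance ≈ 5 m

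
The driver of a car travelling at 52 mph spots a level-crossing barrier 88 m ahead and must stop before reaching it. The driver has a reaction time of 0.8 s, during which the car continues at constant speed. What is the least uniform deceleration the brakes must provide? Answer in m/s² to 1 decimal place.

52 mph × 0.44704 = 23.2461 m/s.
Distance covered during reaction = 23.2461 × 0.8 = 18.597 m.
Distance available for braking: 88 − 18.597 = 69.403 m.
v² = 2a·d ⇒ a = v²/(2d) = 23.2461² / (2 × 69.403) = 540.381 / 138.806 = 3.8931 m/s².

Required deceleration ≈ 3.9 m/s²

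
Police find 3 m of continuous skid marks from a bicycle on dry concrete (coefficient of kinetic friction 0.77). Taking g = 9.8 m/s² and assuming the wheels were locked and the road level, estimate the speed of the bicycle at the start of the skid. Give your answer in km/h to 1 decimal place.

Deceleration a = μg = 0.77 × 9.8 = 7.546 m/s².
v = √(2a·d) = √(2 × 7.546 × 3) = √45.276 = 6.7287 m/s.
= 6.7287 × 3.6 = 24.223 km/h.

Initial speed ≈ 24.2 km/h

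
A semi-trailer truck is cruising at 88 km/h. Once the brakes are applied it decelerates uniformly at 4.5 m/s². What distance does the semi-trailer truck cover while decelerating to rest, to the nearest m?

88 km/h ÷ 3.6 = 24.4444 m/s.
Braking distance = v²/(2a) = 24.4444² / (2 × 4.500) = 597.529 / 9.000 = 66.392 m.

Braking distance ≈ 66 m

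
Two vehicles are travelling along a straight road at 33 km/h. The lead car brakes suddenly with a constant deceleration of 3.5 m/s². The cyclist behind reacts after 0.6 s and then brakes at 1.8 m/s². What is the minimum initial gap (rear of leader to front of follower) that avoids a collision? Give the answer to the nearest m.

Minimum gap ≈ 17 m

33 km/h ÷ 3.6 = 9.1667 m/s.
Leader travels v²/(2a_L) = 84.028 / 7.000 = 12.004 m before stopping.
Follower covers v·t_r = 9.1667 × 0.6 = 5.500 m while reacting, then v²/(2a_F) = 84.028 / 3.600 = 23.341 m while braking, for a total of 5.500 + 23.341 = 28.841 m.
Since a_F ≤ a_L and the follower starts braking later, the follower is never slower than the leader, so the closest approach is when both have stopped.
Minimum gap = 28.841 − 12.004 = 16.837 m.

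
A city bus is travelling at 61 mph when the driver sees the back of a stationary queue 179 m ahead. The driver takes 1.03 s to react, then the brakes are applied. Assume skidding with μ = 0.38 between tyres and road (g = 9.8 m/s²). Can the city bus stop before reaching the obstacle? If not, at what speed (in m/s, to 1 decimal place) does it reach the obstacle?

Yes — it stops about 51.1 m short of the obstacle, so it never reaches it

61 mph × 0.44704 = 27.2694 m/s.
a = μg = 0.38 × 9.8 = 3.724 m/s².
Reaction distance = 27.2694 × 1.03 = 28.087 m.
Braking distance = v²/(2a) = 743.620 / 7.448 = 99.842 m.
Total stopping distance = 28.087 + 99.842 = 127.929 m, vs 179 m available — it stops with 179 − 127.929 = 51.071 m to spare.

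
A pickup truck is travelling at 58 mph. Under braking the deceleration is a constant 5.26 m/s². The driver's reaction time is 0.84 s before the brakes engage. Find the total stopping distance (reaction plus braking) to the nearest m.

Total stopping distance ≈ 86 m

58 mph × 0.44704 = 25.9283 m/s.
Reaction distance = v·t_r = 25.9283 × 0.84 = 21.780 m.
Braking distance = v²/(2a) = 25.9283² / (2 × 5.260) = 672.277 / 10.520 = 63.905 m.
Total = 21.780 + 63.905 = 85.685 m.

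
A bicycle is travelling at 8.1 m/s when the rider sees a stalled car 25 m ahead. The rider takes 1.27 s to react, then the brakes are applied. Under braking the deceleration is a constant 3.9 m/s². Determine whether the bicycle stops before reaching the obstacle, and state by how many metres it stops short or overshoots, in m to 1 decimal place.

Reaction distance = 8.1000 × 1.27 = 10.287 m.
Braking distance = v²/(2a) = 65.610 / 7.800 = 8.412 m.
Total stopping distance = 10.287 + 8.412 = 18.699 m, vs 25 m available — it stops with 25 − 18.699 = 6.301 m to spare.

Yes — it stops 6.3 m short of the obstacle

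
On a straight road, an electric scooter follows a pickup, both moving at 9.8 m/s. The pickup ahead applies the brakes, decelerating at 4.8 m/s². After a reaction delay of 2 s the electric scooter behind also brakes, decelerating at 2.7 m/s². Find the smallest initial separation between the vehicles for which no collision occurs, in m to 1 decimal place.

Leader travels v²/(2a_L) = 96.040 / 9.600 = 10.004 m before stopping.
Follower covers v·t_r = 9.8000 × 2 = 19.600 m while reacting, then v²/(2a_F) = 96.040 / 5.400 = 17.785 m while braking, for a total of 19.600 + 17.785 = 37.385 m.
Since a_F ≤ a_L and the follower starts braking later, the follower is never slower than the leader, so the closest approach is when both have stopped.
Minimum gap = 37.385 − 10.004 = 27.381 m.

Minimum gap ≈ 27.4 m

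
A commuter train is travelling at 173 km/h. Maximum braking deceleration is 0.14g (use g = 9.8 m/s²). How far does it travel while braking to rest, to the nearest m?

173 km/h ÷ 3.6 = 48.0556 m/s.
a = 0.14 × 9.8 = 1.372 m/s².
Braking distance = v²/(2a) = 48.0556² / (2 × 1.372) = 2309.341 / 2.744 = 841.597 m.

Braking distance ≈ 842 m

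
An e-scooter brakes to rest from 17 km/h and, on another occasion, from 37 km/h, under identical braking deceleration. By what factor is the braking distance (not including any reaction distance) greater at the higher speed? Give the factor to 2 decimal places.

Braking distance d = v²/(2a), so with a fixed, d ∝ v².
Factor = (37/17)² = 2.1765² = 4.7372.

Factor ≈ 4.74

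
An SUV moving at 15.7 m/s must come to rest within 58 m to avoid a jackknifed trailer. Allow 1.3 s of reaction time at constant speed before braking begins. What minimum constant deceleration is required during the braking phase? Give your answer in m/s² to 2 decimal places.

Distance covered during reaction = 15.7000 × 1.3 = 20.410 m.
Distance available for braking: 58 − 20.410 = 37.590 m.
v² = 2a·d ⇒ a = v²/(2d) = 15.7000² / (2 × 37.590) = 246.490 / 75.180 = 3.2787 m/s².

Required deceleration ≈ 3.28 m/s²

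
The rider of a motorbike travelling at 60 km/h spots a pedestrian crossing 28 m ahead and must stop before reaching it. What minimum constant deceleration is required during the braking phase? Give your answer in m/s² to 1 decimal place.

60 km/h ÷ 3.6 = 16.6667 m/s.
v² = 2a·d ⇒ a = v²/(2d) = 16.6667² / (2 × 28.000) = 277.779 / 56.000 = 4.9603 m/s².

Required deceleration ≈ 5.0 m/s²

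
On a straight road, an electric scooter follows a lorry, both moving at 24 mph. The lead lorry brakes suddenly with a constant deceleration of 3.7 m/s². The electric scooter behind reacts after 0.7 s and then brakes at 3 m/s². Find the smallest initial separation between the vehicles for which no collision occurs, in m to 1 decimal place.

24 mph × 0.44704 = 10.7290 m/s.
Leader travels v²/(2a_L) = 115.111 / 7.400 = 15.556 m before stopping.
Follower covers v·t_r = 10.7290 × 0.7 = 7.510 m while reacting, then v²/(2a_F) = 115.111 / 6.000 = 19.185 m while braking, for a total of 7.510 + 19.185 = 26.695 m.
Since a_F ≤ a_L and the follower starts braking later, the follower is never slower than the leader, so the closest approach is when both have stopped.
Minimum gap = 26.695 − 15.556 = 11.139 m.

Minimum gap ≈ 11.1 m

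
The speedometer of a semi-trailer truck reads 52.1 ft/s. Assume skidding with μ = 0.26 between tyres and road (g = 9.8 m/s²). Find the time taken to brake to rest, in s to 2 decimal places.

Braking time ≈ 6.23 s

52.1 ft/s × 0.3048 = 15.8801 m/s.
a = μg = 0.26 × 9.8 = 2.548 m/s².
Braking time = v/a = 15.8801 / 2.548 = 6.232 s.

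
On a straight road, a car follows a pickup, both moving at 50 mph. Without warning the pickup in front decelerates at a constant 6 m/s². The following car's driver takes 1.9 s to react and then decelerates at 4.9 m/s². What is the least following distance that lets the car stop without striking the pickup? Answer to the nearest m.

50 mph × 0.44704 = 22.3520 m/s.
Leader travels v²/(2a_L) = 499.612 / 12.000 = 41.634 m before stopping.
Follower covers v·t_r = 22.3520 × 1.9 = 42.469 m while reacting, then v²/(2a_F) = 499.612 / 9.800 = 50.981 m while braking, for a total of 42.469 + 50.981 = 93.450 m.
Since a_F ≤ a_L and the follower starts braking later, the follower is never slower than the leader, so the closest approach is when both have stopped.
Minimum gap = 93.450 − 41.634 = 51.816 m.

Minimum gap ≈ 52 m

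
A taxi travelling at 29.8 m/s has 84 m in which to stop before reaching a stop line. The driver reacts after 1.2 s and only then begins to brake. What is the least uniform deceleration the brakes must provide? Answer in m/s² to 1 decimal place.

Required deceleration ≈ 9.2 m/s²

Distance covered during reaction = 29.8000 × 1.2 = 35.760 m.
Distance available for braking: 84 − 35.760 = 48.240 m.
v² = 2a·d ⇒ a = v²/(2d) = 29.8000² / (2 × 48.240) = 888.040 / 96.480 = 9.2044 m/s².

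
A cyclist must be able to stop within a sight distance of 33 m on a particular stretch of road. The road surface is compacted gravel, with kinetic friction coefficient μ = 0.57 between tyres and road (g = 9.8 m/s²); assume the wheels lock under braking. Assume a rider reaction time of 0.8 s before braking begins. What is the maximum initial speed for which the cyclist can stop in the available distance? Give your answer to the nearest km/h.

Maximum speed ≈ 55 km/h

a = μg = 0.57 × 9.8 = 5.586 m/s².
Stopping distance: v·t_r + v²/(2a) = 33 with t_r = 0.8 s and a = 5.586 m/s².
So v² + 8.938 v − 368.68 = 0.
Positive root: v = −a·t_r + √((a·t_r)² + 2a·d) = −4.469 + √(19.972 + 368.68) = 15.2453 m/s.
15.2453 m/s × 3.6 = 54.883 km/h.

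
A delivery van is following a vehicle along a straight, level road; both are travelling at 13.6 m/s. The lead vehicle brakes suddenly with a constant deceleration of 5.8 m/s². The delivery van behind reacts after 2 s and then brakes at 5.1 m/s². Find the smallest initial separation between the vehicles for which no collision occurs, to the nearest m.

Leader travels v²/(2a_L) = 184.960 / 11.600 = 15.945 m before stopping.
Follower covers v·t_r = 13.6000 × 2 = 27.200 m while reacting, then v²/(2a_F) = 184.960 / 10.200 = 18.133 m while braking, for a total of 27.200 + 18.133 = 45.333 m.
Since a_F ≤ a_L and the follower starts braking later, the follower is never slower than the leader, so the closest approach is when both have stopped.
Minimum gap = 45.333 − 15.945 = 29.388 m.

Minimum gap ≈ 29 m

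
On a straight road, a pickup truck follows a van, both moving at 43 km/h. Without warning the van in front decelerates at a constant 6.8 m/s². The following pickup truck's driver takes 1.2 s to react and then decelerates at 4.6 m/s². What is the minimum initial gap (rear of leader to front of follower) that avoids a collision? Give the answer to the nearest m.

43 km/h ÷ 3.6 = 11.9444 m/s.
Leader travels v²/(2a_L) = 142.669 / 13.600 = 10.490 m before stopping.
Follower covers v·t_r = 11.9444 × 1.2 = 14.333 m while reacting, then v²/(2a_F) = 142.669 / 9.200 = 15.508 m while braking, for a total of 14.333 + 15.508 = 29.841 m.
Since a_F ≤ a_L and the follower starts braking later, the follower is never slower than the leader, so the closest approach is when both have stopped.
Minimum gap = 29.841 − 10.490 = 19.351 m.

Minimum gap ≈ 19 m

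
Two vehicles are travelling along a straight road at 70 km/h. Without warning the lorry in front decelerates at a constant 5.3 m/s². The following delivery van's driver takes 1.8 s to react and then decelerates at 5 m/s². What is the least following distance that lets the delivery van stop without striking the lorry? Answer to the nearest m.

70 km/h ÷ 3.6 = 19.4444 m/s.
Leader travels v²/(2a_L) = 378.085 / 10.600 = 35.668 m before stopping.
Follower covers v·t_r = 19.4444 × 1.8 = 35.000 m while reacting, then v²/(2a_F) = 378.085 / 10.000 = 37.808 m while braking, for a total of 35.000 + 37.808 = 72.808 m.
Since a_F ≤ a_L and the follower starts braking later, the follower is never slower than the leader, so the closest approach is when both have stopped.
Minimum gap = 72.808 − 35.668 = 37.140 m.

Minimum gap ≈ 37 m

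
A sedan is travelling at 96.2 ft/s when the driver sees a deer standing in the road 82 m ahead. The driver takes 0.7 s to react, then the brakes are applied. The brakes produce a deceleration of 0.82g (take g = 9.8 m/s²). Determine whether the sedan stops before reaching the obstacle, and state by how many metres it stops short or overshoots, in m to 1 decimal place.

Yes — it stops 8.0 m short of the obstacle

96.2 ft/s × 0.3048 = 29.3218 m/s.
a = 0.82 × 9.8 = 8.036 m/s².
Reaction distance = 29.3218 × 0.7 = 20.525 m.
Braking distance = v²/(2a) = 859.768 / 16.072 = 53.495 m.
Total stopping distance = 20.525 + 53.495 = 74.020 m, vs 82 m available — it stops with 82 − 74.020 = 7.980 m to spare.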